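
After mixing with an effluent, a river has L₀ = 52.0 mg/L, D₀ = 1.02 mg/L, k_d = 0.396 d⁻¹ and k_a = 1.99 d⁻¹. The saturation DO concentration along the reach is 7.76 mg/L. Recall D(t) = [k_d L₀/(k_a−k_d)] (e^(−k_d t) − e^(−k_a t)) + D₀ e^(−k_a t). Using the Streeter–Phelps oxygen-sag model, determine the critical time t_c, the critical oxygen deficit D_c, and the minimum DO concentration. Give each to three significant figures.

t_c ≈ 0.961 d; D_c ≈ 7.07 mg/L; min DO ≈ 0.688 mg/L

At the critical point dD/dt = 0, so k_d L₀ e^(−k_d t) = k_a D. Substituting D(t) from the Streeter–Phelps equation and solving for t gives
t_c = ln[(k_a/k_d)(1 − D₀(k_a−k_d)/(k_d L₀))] / (k_a−k_d).
Here k_a−k_d = 1.594 d⁻¹ and 1 − D₀(k_a−k_d)/(k_d L₀) = 1 − 1.02×1.594/(0.396×52.0) = 0.9210, so
t_c = ln(5.025 × 0.9210) / 1.594 = 1.532 / 1.594 = 0.9612 d.
D_c = (k_d/k_a) L₀ e^(−k_d t_c) = (0.396/1.99) × 52.0 × e^(−0.396×0.9612) = 0.1990 × 52.0 × 0.6834 = 7.072 mg/L.
Minimum DO = C_s − D_c = 7.76 − 7.072 = 0.6882 mg/L.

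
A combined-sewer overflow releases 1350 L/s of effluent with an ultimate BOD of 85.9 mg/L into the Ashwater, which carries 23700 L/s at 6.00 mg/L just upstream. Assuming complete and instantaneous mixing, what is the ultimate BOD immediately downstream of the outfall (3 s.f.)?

Flow-weighted mixing: C = (Q_r C_r + Q_w C_w)/(Q_r + Q_w)
= (23700×6.00 + 1350×85.9)/(23700 + 1350) = 258200/25050 = 10.31 mg/L.

10.3 mg/L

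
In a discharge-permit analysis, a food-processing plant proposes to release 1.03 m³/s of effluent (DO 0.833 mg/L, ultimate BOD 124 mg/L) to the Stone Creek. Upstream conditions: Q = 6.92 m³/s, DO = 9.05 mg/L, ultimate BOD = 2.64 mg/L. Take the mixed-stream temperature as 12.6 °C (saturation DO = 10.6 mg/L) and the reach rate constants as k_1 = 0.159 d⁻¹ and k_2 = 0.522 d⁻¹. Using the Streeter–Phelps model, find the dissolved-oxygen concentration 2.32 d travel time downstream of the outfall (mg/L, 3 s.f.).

DO ≈ 6.66 mg/L

Mixed DO = (6.92×9.05 + 1.03×0.833)/(6.92+1.03) = 63.48/7.950 = 7.985 mg/L.
Mixed L₀ = (6.92×2.64 + 1.03×124)/(7.950) = 146.0/7.950 = 18.36 mg/L.
Initial deficit D₀ = C_s − DO₀ = 10.6 − 7.985 = 2.615 mg/L.
D(2.32) = [0.159×18.36/(0.522−0.159)](e^(−0.159×2.32) − e^(−0.522×2.32)) + 2.615 e^(−0.522×2.32)
= 8.043 × (0.6915 − 0.2979) + 2.615 × 0.2979 = 3.945 mg/L.
DO = 10.6 − 3.945 = 6.655 mg/L.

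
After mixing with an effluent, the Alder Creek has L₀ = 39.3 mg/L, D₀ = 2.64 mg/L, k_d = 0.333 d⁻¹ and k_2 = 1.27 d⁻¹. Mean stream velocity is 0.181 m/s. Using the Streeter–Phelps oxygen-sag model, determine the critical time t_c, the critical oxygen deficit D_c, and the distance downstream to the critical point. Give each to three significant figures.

t_c ≈ 1.21 d; D_c ≈ 6.90 mg/L; x_c ≈ 18.8 km

t_c = [1/(k_2−k_d)] ln[(k_2/k_d)(1 − D₀(k_2−k_d)/(k_d L₀))]
= [1/(1.27−0.333)] ln[(1.27/0.333)(1 − 2.64×0.9370/(0.333×39.3))]
= (1/0.9370) ln[3.814 × 0.8110] = 1.067 × ln(3.093) = 1.067 × 1.129 = 1.205 d.
D_c = (k_d/k_2) L₀ e^(−k_d t_c) = (0.333/1.27) × 39.3 × e^(−0.333×1.205) = 0.2622 × 39.3 × 0.6695 = 6.899 mg/L.
x_c = v t_c = 0.181 m/s × 1.205 d × 86400 s/d = 18840 m ≈ 18.8 km.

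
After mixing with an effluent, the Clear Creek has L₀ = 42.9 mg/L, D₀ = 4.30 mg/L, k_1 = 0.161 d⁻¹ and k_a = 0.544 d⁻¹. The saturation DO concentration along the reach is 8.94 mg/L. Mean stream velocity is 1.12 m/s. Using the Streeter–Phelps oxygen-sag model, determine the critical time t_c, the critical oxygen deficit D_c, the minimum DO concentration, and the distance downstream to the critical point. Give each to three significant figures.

With k_a/k_1 = 3.379 and 1 − D₀(k_a−k_1)/(k_1 L₀) = 0.7616,
t_c = ln(3.379 × 0.7616) / (0.544 − 0.161) = ln(2.573) / 0.3830 = 0.9452/0.3830 = 2.468 d.
L(t_c) = L₀ e^(−k_1 t_c) = 42.9 × 0.6721 = 28.83 mg/L, and at the critical point k_a D_c = k_1 L, so D_c = (0.161/0.544) × 28.83 = 8.534 mg/L.
Minimum DO = C_s − D_c = 8.94 − 8.534 = 0.4064 mg/L.
x_c = v t_c = 1.12 m/s × 2.468 d × 86400 s/d = 238800 m ≈ 239 km.

t_c ≈ 2.47 d; D_c ≈ 8.53 mg/L; min DO ≈ 0.406 mg/L; x_c ≈ 239 km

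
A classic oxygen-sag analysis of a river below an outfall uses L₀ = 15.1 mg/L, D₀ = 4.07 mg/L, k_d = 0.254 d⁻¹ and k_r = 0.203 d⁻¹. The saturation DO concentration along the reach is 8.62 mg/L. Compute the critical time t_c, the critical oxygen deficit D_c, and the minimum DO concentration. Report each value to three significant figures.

t_c ≈ 3.36 d; D_c ≈ 8.05 mg/L; min DO ≈ 0.575 mg/L

With k_r/k_d = 0.7992 and 1 − D₀(k_r−k_d)/(k_d L₀) = 1.054,
t_c = ln(0.7992 × 1.054) / (0.203 − 0.254) = ln(0.8425) / -0.05100 = -0.1714/-0.05100 = 3.361 d.
D_c = (k_d/k_r) L₀ e^(−k_d t_c) = (0.254/0.203) × 15.1 × e^(−0.254×3.361) = 1.251 × 15.1 × 0.4258 = 8.045 mg/L.
Minimum DO = C_s − D_c = 8.62 − 8.045 = 0.5748 mg/L.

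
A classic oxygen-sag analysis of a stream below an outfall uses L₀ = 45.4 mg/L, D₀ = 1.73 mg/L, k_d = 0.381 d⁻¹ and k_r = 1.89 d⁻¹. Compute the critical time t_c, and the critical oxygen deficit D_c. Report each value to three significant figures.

t_c ≈ 0.953 d; D_c ≈ 6.37 mg/L

t_c = [1/(k_r−k_d)] ln[(k_r/k_d)(1 − D₀(k_r−k_d)/(k_d L₀))]
= [1/(1.89−0.381)] ln[(1.89/0.381)(1 − 1.73×1.509/(0.381×45.4))]
= (1/1.509) ln[4.961 × 0.8491] = 0.6627 × ln(4.212) = 0.6627 × 1.438 = 0.9529 d.
D_c = (k_d/k_r) L₀ e^(−k_d t_c) = (0.381/1.89) × 45.4 × e^(−0.381×0.9529) = 0.2016 × 45.4 × 0.6955 = 6.366 mg/L.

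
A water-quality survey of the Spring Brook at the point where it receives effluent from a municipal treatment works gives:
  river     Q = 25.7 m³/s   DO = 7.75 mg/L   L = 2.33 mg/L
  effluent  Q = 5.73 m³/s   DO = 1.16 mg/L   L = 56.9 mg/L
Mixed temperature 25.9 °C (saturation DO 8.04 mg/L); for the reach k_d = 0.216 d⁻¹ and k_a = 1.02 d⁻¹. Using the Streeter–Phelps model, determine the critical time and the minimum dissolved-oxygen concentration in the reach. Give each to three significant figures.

t_c ≈ 1.18 d; minimum DO ≈ 6.03 mg/L

Mixed DO = (25.7×7.75 + 5.73×1.16)/(25.7+5.73) = 205.8/31.43 = 6.549 mg/L.
Mixed L₀ = (25.7×2.33 + 5.73×56.9)/(31.43) = 385.9/31.43 = 12.28 mg/L.
Initial deficit D₀ = C_s − DO₀ = 8.04 − 6.549 = 1.491 mg/L.
t_c = (1/0.8040) ln[(1.02/0.216)(1 − 1.491×0.8040/(0.216×12.28))] = 1.244 × ln(2.587) = 1.182 d.
D_c = (0.216/1.02) × 12.28 × e^(−0.216×1.182) = 0.2118 × 12.28 × 0.7746 = 2.014 mg/L.
Minimum DO = 8.04 − 2.014 = 6.026 mg/L.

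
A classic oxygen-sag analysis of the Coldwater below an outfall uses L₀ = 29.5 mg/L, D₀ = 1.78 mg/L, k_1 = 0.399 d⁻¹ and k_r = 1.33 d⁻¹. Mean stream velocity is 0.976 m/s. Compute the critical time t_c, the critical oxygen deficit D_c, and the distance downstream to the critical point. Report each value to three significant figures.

t_c ≈ 1.13 d; D_c ≈ 5.64 mg/L; x_c ≈ 95.3 km

At the critical point dD/dt = 0, so k_1 L₀ e^(−k_1 t) = k_r D. Substituting D(t) from the Streeter–Phelps equation and solving for t gives
t_c = ln[(k_r/k_1)(1 − D₀(k_r−k_1)/(k_1 L₀))] / (k_r−k_1).
Here k_r−k_1 = 0.9310 d⁻¹ and 1 − D₀(k_r−k_1)/(k_1 L₀) = 1 − 1.78×0.9310/(0.399×29.5) = 0.8592, so
t_c = ln(3.333 × 0.8592) / 0.9310 = 1.052 / 0.9310 = 1.130 d.
D_c = (k_1/k_r) L₀ e^(−k_1 t_c) = (0.399/1.33) × 29.5 × e^(−0.399×1.130) = 0.3000 × 29.5 × 0.6370 = 5.638 mg/L.
x_c = v t_c = 0.976 m/s × 1.130 d × 86400 s/d = 95310 m ≈ 95.3 km.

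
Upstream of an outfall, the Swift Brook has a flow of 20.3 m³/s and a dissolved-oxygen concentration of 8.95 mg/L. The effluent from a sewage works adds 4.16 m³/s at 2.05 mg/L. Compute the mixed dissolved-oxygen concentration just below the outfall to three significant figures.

7.78 mg/L

Flow-weighted mixing: C = (Q_r C_r + Q_w C_w)/(Q_r + Q_w)
= (20.3×8.95 + 4.16×2.05)/(20.3 + 4.16) = 190.2/24.46 = 7.776 mg/L.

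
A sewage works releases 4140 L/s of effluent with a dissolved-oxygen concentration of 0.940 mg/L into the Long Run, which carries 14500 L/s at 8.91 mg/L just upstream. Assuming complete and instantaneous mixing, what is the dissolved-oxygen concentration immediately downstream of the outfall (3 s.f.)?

Flow-weighted mixing: C = (Q_r C_r + Q_w C_w)/(Q_r + Q_w)
= (14500×8.91 + 4140×0.940)/(14500 + 4140) = 133100/18640 = 7.140 mg/L.

7.14 mg/L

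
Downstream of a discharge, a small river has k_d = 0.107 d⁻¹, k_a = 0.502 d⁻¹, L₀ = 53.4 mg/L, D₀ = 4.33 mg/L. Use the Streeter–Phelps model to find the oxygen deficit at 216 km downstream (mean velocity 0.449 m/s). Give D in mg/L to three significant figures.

Travel time t = x/v = 216 km / (0.449 m/s) = 216000 m / 0.449 m/s = 481100 s = 5.568 d.
k_d L₀/(k_a−k_d) = 0.107×53.4/(0.502−0.107) = 5.714/0.3950 = 14.47 mg/L.
e^(−k_d t) = e^(−0.107×5.568) = 0.5511; e^(−k_a t) = e^(−0.502×5.568) = 0.06111.
D = 14.47 × (0.5511 − 0.06111) + 4.33 × 0.06111 = 7.088 + 0.2646 = 7.353 mg/L.

D ≈ 7.35 mg/L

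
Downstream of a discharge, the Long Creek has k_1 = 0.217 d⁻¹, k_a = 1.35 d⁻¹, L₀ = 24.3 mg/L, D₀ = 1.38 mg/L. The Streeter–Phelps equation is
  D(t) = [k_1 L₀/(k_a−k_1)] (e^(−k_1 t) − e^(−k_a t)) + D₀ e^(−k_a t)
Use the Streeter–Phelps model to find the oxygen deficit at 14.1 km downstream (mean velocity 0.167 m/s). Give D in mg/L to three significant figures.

Travel time t = x/v = 14.1 km / (0.167 m/s) = 14100 m / 0.167 m/s = 84430 s = 0.9772 d.
k_1 L₀/(k_a−k_1) = 0.217×24.3/(1.35−0.217) = 5.273/1.133 = 4.654 mg/L.
e^(−k_1 t) = e^(−0.217×0.9772) = 0.8089; e^(−k_a t) = e^(−1.35×0.9772) = 0.2673.
D = 4.654 × (0.8089 − 0.2673) + 1.38 × 0.2673 = 2.521 + 0.3689 = 2.890 mg/L.

D ≈ 2.89 mg/L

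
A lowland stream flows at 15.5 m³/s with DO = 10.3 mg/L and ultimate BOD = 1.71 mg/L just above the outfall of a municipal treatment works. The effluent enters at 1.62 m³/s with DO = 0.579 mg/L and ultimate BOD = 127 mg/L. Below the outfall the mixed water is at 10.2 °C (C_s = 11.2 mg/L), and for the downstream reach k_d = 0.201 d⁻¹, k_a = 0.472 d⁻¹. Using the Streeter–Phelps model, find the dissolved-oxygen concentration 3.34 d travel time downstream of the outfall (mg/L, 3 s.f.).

DO ≈ 7.76 mg/L

Mixed DO = (15.5×10.3 + 1.62×0.579)/(15.5+1.62) = 160.6/17.12 = 9.380 mg/L.
Mixed L₀ = (15.5×1.71 + 1.62×127)/(17.12) = 232.2/17.12 = 13.57 mg/L.
Initial deficit D₀ = C_s − DO₀ = 11.2 − 9.380 = 1.820 mg/L.
D(3.34) = [0.201×13.57/(0.472−0.201)](e^(−0.201×3.34) − e^(−0.472×3.34)) + 1.820 e^(−0.472×3.34)
= 10.06 × (0.5110 − 0.2067) + 1.820 × 0.2067 = 3.438 mg/L.
DO = 11.2 − 3.438 = 7.762 mg/L.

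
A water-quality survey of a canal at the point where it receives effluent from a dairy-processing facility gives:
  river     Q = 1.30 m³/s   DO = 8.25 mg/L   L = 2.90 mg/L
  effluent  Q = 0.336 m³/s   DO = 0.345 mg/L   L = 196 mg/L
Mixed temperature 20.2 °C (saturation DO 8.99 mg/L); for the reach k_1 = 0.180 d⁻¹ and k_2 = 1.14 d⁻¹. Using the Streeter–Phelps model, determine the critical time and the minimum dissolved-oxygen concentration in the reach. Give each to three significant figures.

t_c ≈ 1.56 d; minimum DO ≈ 3.91 mg/L

Mixed DO = (1.30×8.25 + 0.336×0.345)/(1.30+0.336) = 10.84/1.636 = 6.626 mg/L.
Mixed L₀ = (1.30×2.90 + 0.336×196)/(1.636) = 69.63/1.636 = 42.56 mg/L.
Initial deficit D₀ = C_s − DO₀ = 8.99 − 6.626 = 2.364 mg/L.
t_c = (1/0.9600) ln[(1.14/0.180)(1 − 2.364×0.9600/(0.180×42.56))] = 1.042 × ln(4.457) = 1.557 d.
D_c = (0.180/1.14) × 42.56 × e^(−0.180×1.557) = 0.1579 × 42.56 × 0.7556 = 5.078 mg/L.
Minimum DO = 8.99 − 5.078 = 3.912 mg/L.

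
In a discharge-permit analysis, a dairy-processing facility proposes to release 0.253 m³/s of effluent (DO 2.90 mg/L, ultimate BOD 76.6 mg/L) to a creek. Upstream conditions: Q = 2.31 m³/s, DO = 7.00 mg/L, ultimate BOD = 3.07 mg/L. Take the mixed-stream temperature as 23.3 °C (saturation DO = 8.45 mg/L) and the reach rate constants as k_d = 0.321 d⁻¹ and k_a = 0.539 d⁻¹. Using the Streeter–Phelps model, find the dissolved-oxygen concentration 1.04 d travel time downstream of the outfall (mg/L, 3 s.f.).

DO ≈ 5.18 mg/L

Mixed DO = (2.31×7.00 + 0.253×2.90)/(2.31+0.253) = 16.90/2.563 = 6.595 mg/L.
Mixed L₀ = (2.31×3.07 + 0.253×76.6)/(2.563) = 26.47/2.563 = 10.33 mg/L.
Initial deficit D₀ = C_s − DO₀ = 8.45 − 6.595 = 1.855 mg/L.
D(1.04) = [0.321×10.33/(0.539−0.321)](e^(−0.321×1.04) − e^(−0.539×1.04)) + 1.855 e^(−0.539×1.04)
= 15.21 × (0.7162 − 0.5709) + 1.855 × 0.5709 = 3.268 mg/L.
DO = 8.45 − 3.268 = 5.182 mg/L.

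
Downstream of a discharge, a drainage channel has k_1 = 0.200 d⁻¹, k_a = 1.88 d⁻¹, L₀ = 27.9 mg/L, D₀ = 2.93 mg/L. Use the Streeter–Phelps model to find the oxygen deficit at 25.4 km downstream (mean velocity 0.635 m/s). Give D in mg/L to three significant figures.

D ≈ 2.86 mg/L

Travel time t = x/v = 25.4 km / (0.635 m/s) = 25400 m / 0.635 m/s = 40000 s = 0.4630 d.
k_1 L₀/(k_a−k_1) = 0.200×27.9/(1.88−0.200) = 5.580/1.680 = 3.321 mg/L.
e^(−k_1 t) = e^(−0.200×0.4630) = 0.9116; e^(−k_a t) = e^(−1.88×0.4630) = 0.4188.
D = 3.321 × (0.9116 − 0.4188) + 2.93 × 0.4188 = 1.637 + 1.227 = 2.864 mg/L.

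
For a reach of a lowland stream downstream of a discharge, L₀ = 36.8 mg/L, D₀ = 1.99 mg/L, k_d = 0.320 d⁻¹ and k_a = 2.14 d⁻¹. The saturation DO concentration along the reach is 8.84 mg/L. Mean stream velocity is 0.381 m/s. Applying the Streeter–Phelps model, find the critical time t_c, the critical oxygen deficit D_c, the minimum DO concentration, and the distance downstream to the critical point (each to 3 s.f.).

t_c ≈ 0.842 d; D_c ≈ 4.20 mg/L; min DO ≈ 4.64 mg/L; x_c ≈ 27.7 km

With k_a/k_d = 6.688 and 1 − D₀(k_a−k_d)/(k_d L₀) = 0.6924,
t_c = ln(6.688 × 0.6924) / (2.14 − 0.320) = ln(4.631) / 1.820 = 1.533/1.820 = 0.8421 d.
D_c = (k_d/k_a) L₀ e^(−k_d t_c) = (0.320/2.14) × 36.8 × e^(−0.320×0.8421) = 0.1495 × 36.8 × 0.7638 = 4.203 mg/L.
Minimum DO = C_s − D_c = 8.84 − 4.203 = 4.637 mg/L.
x_c = v t_c = 0.381 m/s × 0.8421 d × 86400 s/d = 27720 m ≈ 27.7 km.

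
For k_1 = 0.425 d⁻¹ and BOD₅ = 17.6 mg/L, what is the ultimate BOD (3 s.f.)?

BOD₅ = L₀(1 − e^(−5k_1)) ⇒ L₀ = BOD₅ / (1 − e^(−5×0.425))
= 17.6 / (1 − 0.1194) = 17.6 / 0.8806 = 19.99 mg/L.

L₀ ≈ 20.0 mg/L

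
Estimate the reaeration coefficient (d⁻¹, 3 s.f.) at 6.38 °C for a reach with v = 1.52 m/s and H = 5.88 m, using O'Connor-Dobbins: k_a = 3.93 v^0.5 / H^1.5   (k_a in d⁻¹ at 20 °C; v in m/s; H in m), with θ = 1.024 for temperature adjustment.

k_a(20) = 3.93 × 1.52^0.5 / 5.88^1.5 = 3.93 × 1.233 / 14.26 = 0.3398 d⁻¹.
k_a(6.38) = 0.3398 × 1.024^(6.38−20) = 0.3398 × 0.7240 = 0.2460 d⁻¹.

k_a ≈ 0.246 d⁻¹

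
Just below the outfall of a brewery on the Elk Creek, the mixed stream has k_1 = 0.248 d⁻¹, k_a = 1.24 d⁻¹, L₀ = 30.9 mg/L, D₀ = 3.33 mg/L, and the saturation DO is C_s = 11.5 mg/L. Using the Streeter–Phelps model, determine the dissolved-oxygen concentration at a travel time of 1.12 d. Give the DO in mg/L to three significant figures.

k_1 L₀/(k_a−k_1) = 0.248×30.9/(1.24−0.248) = 7.663/0.9920 = 7.725 mg/L.
e^(−k_1 t) = e^(−0.248×1.120) = 0.7575; e^(−k_a t) = e^(−1.24×1.120) = 0.2494.
D = 7.725 × (0.7575 − 0.2494) + 3.33 × 0.2494 = 3.925 + 0.8304 = 4.756 mg/L.
DO = C_s − D = 11.5 − 4.756 = 6.744 mg/L.

DO ≈ 6.74 mg/L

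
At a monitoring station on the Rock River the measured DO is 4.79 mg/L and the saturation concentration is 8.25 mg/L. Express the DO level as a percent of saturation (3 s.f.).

% saturation = C/C_s × 100 = 4.79/8.25 × 100 = 58.1 %.

58.1 % saturation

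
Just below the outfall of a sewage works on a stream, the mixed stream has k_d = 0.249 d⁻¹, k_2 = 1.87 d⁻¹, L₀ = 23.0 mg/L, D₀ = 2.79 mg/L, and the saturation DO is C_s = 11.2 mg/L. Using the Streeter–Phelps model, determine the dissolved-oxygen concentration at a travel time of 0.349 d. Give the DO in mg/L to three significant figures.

DO ≈ 8.35 mg/L

k_d L₀/(k_2−k_d) = 0.249×23.0/(1.87−0.249) = 5.727/1.621 = 3.533 mg/L.
e^(−k_d t) = e^(−0.249×0.3490) = 0.9168; e^(−k_2 t) = e^(−1.87×0.3490) = 0.5207.
D = 3.533 × (0.9168 − 0.5207) + 2.79 × 0.5207 = 1.399 + 1.453 = 2.852 mg/L.
DO = C_s − D = 11.2 − 2.852 = 8.348 mg/L.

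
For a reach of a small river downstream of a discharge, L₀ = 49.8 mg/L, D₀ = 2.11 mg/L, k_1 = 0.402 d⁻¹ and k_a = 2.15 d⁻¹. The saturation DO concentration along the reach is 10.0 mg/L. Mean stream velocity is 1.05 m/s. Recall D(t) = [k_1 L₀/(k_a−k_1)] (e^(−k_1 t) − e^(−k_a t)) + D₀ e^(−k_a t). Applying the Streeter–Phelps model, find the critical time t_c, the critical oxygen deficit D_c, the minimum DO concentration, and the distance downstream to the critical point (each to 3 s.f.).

t_c = [1/(k_a−k_1)] ln[(k_a/k_1)(1 − D₀(k_a−k_1)/(k_1 L₀))]
= [1/(2.15−0.402)] ln[(2.15/0.402)(1 − 2.11×1.748/(0.402×49.8))]
= (1/1.748) ln[5.348 × 0.8158] = 0.5721 × ln(4.363) = 0.5721 × 1.473 = 0.8428 d.
D_c = (k_1/k_a) L₀ e^(−k_1 t_c) = (0.402/2.15) × 49.8 × e^(−0.402×0.8428) = 0.1870 × 49.8 × 0.7126 = 6.636 mg/L.
Minimum DO = C_s − D_c = 10.0 − 6.636 = 3.364 mg/L.
x_c = v t_c = 1.05 m/s × 0.8428 d × 86400 s/d = 76460 m ≈ 76.5 km.

t_c ≈ 0.843 d; D_c ≈ 6.64 mg/L; min DO ≈ 3.36 mg/L; x_c ≈ 76.5 km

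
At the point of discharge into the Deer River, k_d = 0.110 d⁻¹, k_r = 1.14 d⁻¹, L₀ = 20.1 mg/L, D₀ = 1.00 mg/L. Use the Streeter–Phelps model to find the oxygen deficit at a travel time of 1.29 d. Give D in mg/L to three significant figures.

D ≈ 1.60 mg/L

k_d L₀/(k_r−k_d) = 0.110×20.1/(1.14−0.110) = 2.211/1.030 = 2.147 mg/L.
e^(−k_d t) = e^(−0.110×1.290) = 0.8677; e^(−k_r t) = e^(−1.14×1.290) = 0.2298.
D = 2.147 × (0.8677 − 0.2298) + 1.00 × 0.2298 = 1.369 + 0.2298 = 1.599 mg/L.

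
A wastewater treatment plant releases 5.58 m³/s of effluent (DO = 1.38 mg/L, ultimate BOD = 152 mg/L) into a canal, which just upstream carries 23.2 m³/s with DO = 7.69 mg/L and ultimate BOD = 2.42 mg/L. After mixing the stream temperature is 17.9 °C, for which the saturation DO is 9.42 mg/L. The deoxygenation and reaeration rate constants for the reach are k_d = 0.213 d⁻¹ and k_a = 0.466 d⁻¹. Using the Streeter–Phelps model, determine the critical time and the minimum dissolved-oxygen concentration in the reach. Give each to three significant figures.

t_c ≈ 2.63 d; minimum DO ≈ 1.21 mg/L

Mixed DO = (23.2×7.69 + 5.58×1.38)/(23.2+5.58) = 186.1/28.78 = 6.467 mg/L.
Mixed L₀ = (23.2×2.42 + 5.58×152)/(28.78) = 904.3/28.78 = 31.42 mg/L.
Initial deficit D₀ = C_s − DO₀ = 9.42 − 6.467 = 2.953 mg/L.
t_c = (1/0.2530) ln[(0.466/0.213)(1 − 2.953×0.2530/(0.213×31.42))] = 3.953 × ln(1.944) = 2.627 d.
D_c = (0.213/0.466) × 31.42 × e^(−0.213×2.627) = 0.4571 × 31.42 × 0.5715 = 8.208 mg/L.
Minimum DO = 9.42 − 8.208 = 1.212 mg/L.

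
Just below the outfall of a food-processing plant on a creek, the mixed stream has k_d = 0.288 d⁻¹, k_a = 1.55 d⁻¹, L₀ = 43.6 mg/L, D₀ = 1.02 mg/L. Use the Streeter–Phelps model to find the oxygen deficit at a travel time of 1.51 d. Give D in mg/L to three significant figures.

D ≈ 5.58 mg/L

k_d L₀/(k_a−k_d) = 0.288×43.6/(1.55−0.288) = 12.56/1.262 = 9.950 mg/L.
e^(−k_d t) = e^(−0.288×1.510) = 0.6473; e^(−k_a t) = e^(−1.55×1.510) = 0.09628.
D = 9.950 × (0.6473 − 0.09628) + 1.02 × 0.09628 = 5.483 + 0.09821 = 5.581 mg/L.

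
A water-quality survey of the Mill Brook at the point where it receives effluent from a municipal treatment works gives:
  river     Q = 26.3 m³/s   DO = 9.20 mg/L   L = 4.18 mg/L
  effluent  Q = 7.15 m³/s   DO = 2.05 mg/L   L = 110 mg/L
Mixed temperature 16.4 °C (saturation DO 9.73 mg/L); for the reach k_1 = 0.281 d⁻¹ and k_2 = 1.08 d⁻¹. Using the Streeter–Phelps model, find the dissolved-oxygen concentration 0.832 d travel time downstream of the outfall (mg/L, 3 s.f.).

Mixed DO = (26.3×9.20 + 7.15×2.05)/(26.3+7.15) = 256.6/33.45 = 7.672 mg/L.
Mixed L₀ = (26.3×4.18 + 7.15×110)/(33.45) = 896.4/33.45 = 26.80 mg/L.
Initial deficit D₀ = C_s − DO₀ = 9.73 − 7.672 = 2.058 mg/L.
D(0.832) = [0.281×26.80/(1.08−0.281)](e^(−0.281×0.832) − e^(−1.08×0.832)) + 2.058 e^(−1.08×0.832)
= 9.425 × (0.7915 − 0.4072) + 2.058 × 0.4072 = 4.461 mg/L.
DO = 9.73 − 4.461 = 5.269 mg/L.

DO ≈ 5.27 mg/L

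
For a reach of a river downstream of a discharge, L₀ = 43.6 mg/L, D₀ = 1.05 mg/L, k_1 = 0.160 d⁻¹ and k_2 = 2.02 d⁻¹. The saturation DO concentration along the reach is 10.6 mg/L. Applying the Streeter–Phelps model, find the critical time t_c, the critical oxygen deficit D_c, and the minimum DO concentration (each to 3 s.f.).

t_c ≈ 1.19 d; D_c ≈ 2.86 mg/L; min DO ≈ 7.74 mg/L

At the critical point dD/dt = 0, so k_1 L₀ e^(−k_1 t) = k_2 D. Substituting D(t) from the Streeter–Phelps equation and solving for t gives
t_c = ln[(k_2/k_1)(1 − D₀(k_2−k_1)/(k_1 L₀))] / (k_2−k_1).
Here k_2−k_1 = 1.860 d⁻¹ and 1 − D₀(k_2−k_1)/(k_1 L₀) = 1 − 1.05×1.860/(0.160×43.6) = 0.7200, so
t_c = ln(12.62 × 0.7200) / 1.860 = 2.207 / 1.860 = 1.187 d.
L(t_c) = L₀ e^(−k_1 t_c) = 43.6 × 0.8271 = 36.06 mg/L, and at the critical point k_2 D_c = k_1 L, so D_c = (0.160/2.02) × 36.06 = 2.856 mg/L.
Minimum DO = C_s − D_c = 10.6 − 2.856 = 7.744 mg/L.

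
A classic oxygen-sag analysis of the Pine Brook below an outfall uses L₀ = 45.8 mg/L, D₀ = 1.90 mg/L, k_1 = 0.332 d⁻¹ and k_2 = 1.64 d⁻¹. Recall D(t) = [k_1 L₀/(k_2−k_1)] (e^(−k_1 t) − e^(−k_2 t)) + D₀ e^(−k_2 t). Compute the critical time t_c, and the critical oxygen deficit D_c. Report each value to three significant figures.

With k_2/k_1 = 4.940 and 1 − D₀(k_2−k_1)/(k_1 L₀) = 0.8366,
t_c = ln(4.940 × 0.8366) / (1.64 − 0.332) = ln(4.132) / 1.308 = 1.419/1.308 = 1.085 d.
D_c = (k_1/k_2) L₀ e^(−k_1 t_c) = (0.332/1.64) × 45.8 × e^(−0.332×1.085) = 0.2024 × 45.8 × 0.6976 = 6.468 mg/L.

t_c ≈ 1.08 d; D_c ≈ 6.47 mg/L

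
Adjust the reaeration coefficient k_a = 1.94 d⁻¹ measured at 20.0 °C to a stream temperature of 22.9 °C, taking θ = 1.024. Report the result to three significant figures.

k_a ≈ 2.08 d⁻¹

k_a(T₂) = k_a(T₁) · θ^(T₂−T₁) = 1.94 × 1.024^(22.9−20.0)
= 1.94 × 1.024^2.90 = 1.94 × 1.071 = 2.078 d⁻¹.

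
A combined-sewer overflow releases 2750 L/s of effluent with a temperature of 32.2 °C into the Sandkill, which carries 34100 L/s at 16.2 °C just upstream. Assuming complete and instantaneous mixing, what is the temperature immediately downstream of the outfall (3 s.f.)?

17.4 °C

Flow-weighted mixing: C = (Q_r C_r + Q_w C_w)/(Q_r + Q_w)
= (34100×16.2 + 2750×32.2)/(34100 + 2750) = 641000/36850 = 17.39 °C.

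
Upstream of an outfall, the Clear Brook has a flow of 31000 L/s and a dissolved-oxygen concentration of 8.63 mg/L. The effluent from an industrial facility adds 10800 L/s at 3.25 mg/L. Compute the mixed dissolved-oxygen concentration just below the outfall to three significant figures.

7.24 mg/L

Flow-weighted mixing: C = (Q_r C_r + Q_w C_w)/(Q_r + Q_w)
= (31000×8.63 + 10800×3.25)/(31000 + 10800) = 302600/41800 = 7.240 mg/L.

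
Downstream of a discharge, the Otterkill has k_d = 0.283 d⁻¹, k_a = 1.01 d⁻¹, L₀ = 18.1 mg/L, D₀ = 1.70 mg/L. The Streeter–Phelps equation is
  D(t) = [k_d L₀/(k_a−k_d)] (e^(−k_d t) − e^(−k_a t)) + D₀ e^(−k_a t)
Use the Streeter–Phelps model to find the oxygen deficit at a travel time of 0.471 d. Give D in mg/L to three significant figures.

D ≈ 2.84 mg/L

k_d L₀/(k_a−k_d) = 0.283×18.1/(1.01−0.283) = 5.122/0.7270 = 7.046 mg/L.
e^(−k_d t) = e^(−0.283×0.4710) = 0.8752; e^(−k_a t) = e^(−1.01×0.4710) = 0.6214.
D = 7.046 × (0.8752 − 0.6214) + 1.70 × 0.6214 = 1.788 + 1.056 = 2.844 mg/L.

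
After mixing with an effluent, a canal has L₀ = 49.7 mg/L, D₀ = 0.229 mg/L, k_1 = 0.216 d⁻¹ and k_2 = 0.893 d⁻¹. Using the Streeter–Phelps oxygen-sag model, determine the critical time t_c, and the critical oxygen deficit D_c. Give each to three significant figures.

t_c ≈ 2.07 d; D_c ≈ 7.68 mg/L

t_c = [1/(k_2−k_1)] ln[(k_2/k_1)(1 − D₀(k_2−k_1)/(k_1 L₀))]
= [1/(0.893−0.216)] ln[(0.893/0.216)(1 − 0.229×0.6770/(0.216×49.7))]
= (1/0.6770) ln[4.134 × 0.9856] = 1.477 × ln(4.075) = 1.477 × 1.405 = 2.075 d.
L(t_c) = L₀ e^(−k_1 t_c) = 49.7 × 0.6388 = 31.75 mg/L, and at the critical point k_2 D_c = k_1 L, so D_c = (0.216/0.893) × 31.75 = 7.679 mg/L.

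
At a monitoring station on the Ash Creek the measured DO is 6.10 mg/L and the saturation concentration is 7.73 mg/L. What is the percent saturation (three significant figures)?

78.9 % saturation

% saturation = C/C_s × 100 = 6.10/7.73 × 100 = 78.9 %.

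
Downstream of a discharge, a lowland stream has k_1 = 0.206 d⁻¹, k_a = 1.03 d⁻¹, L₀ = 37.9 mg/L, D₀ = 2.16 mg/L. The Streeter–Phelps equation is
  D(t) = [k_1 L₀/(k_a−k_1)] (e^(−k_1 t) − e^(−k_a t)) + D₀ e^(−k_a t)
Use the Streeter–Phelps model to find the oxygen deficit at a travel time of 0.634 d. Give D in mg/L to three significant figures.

k_1 L₀/(k_a−k_1) = 0.206×37.9/(1.03−0.206) = 7.807/0.8240 = 9.475 mg/L.
e^(−k_1 t) = e^(−0.206×0.6340) = 0.8776; e^(−k_a t) = e^(−1.03×0.6340) = 0.5205.
D = 9.475 × (0.8776 − 0.5205) + 2.16 × 0.5205 = 3.383 + 1.124 = 4.508 mg/L.

D ≈ 4.51 mg/L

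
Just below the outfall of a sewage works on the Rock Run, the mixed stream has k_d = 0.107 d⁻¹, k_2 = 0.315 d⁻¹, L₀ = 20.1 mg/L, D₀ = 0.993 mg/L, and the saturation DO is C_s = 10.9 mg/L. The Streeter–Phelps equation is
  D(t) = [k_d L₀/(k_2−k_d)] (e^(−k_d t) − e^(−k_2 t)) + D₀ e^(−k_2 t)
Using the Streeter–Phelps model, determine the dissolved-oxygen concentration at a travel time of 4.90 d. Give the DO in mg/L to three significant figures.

k_d L₀/(k_2−k_d) = 0.107×20.1/(0.315−0.107) = 2.151/0.2080 = 10.34 mg/L.
e^(−k_d t) = e^(−0.107×4.900) = 0.5920; e^(−k_2 t) = e^(−0.315×4.900) = 0.2136.
D = 10.34 × (0.5920 − 0.2136) + 0.993 × 0.2136 = 3.912 + 0.2121 = 4.124 mg/L.
DO = C_s − D = 10.9 − 4.124 = 6.776 mg/L.

DO ≈ 6.78 mg/L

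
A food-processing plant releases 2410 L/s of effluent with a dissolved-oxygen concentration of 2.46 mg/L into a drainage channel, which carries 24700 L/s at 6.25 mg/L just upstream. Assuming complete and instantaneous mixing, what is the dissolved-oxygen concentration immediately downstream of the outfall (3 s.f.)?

5.91 mg/L

Flow-weighted mixing: C = (Q_r C_r + Q_w C_w)/(Q_r + Q_w)
= (24700×6.25 + 2410×2.46)/(24700 + 2410) = 160300/27110 = 5.913 mg/L.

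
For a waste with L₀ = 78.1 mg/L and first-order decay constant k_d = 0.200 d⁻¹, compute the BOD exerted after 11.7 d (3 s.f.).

y ≈ 70.6 mg/L

y_t = L₀(1 − e^(−k_d t)) = 78.1 × (1 − e^(−0.200×11.7))
= 78.1 × (1 − 0.09633) = 78.1 × 0.9037 = 70.58 mg/L.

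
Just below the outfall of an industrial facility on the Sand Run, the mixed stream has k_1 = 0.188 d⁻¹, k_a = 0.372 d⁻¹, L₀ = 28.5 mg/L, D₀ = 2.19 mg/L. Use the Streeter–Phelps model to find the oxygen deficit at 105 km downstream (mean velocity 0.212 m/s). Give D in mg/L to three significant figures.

Travel time t = x/v = 105 km / (0.212 m/s) = 105000 m / 0.212 m/s = 495300 s = 5.732 d.
k_1 L₀/(k_a−k_1) = 0.188×28.5/(0.372−0.188) = 5.358/0.1840 = 29.12 mg/L.
e^(−k_1 t) = e^(−0.188×5.732) = 0.3404; e^(−k_a t) = e^(−0.372×5.732) = 0.1185.
D = 29.12 × (0.3404 − 0.1185) + 2.19 × 0.1185 = 6.460 + 0.2596 = 6.719 mg/L.

D ≈ 6.72 mg/L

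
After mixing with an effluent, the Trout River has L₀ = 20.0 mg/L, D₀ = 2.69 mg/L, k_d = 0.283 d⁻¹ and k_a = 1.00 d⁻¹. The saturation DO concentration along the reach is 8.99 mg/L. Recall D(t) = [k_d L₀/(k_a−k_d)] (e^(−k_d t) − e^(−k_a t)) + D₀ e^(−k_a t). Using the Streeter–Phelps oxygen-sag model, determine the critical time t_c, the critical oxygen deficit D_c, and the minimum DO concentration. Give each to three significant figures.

At the critical point dD/dt = 0, so k_d L₀ e^(−k_d t) = k_a D. Substituting D(t) from the Streeter–Phelps equation and solving for t gives
t_c = ln[(k_a/k_d)(1 − D₀(k_a−k_d)/(k_d L₀))] / (k_a−k_d).
Here k_a−k_d = 0.7170 d⁻¹ and 1 − D₀(k_a−k_d)/(k_d L₀) = 1 − 2.69×0.7170/(0.283×20.0) = 0.6592, so
t_c = ln(3.534 × 0.6592) / 0.7170 = 0.8456 / 0.7170 = 1.179 d.
D_c = (k_d/k_a) L₀ e^(−k_d t_c) = (0.283/1.00) × 20.0 × e^(−0.283×1.179) = 0.2830 × 20.0 × 0.7162 = 4.054 mg/L.
Minimum DO = C_s − D_c = 8.99 − 4.054 = 4.936 mg/L.

t_c ≈ 1.18 d; D_c ≈ 4.05 mg/L; min DO ≈ 4.94 mg/L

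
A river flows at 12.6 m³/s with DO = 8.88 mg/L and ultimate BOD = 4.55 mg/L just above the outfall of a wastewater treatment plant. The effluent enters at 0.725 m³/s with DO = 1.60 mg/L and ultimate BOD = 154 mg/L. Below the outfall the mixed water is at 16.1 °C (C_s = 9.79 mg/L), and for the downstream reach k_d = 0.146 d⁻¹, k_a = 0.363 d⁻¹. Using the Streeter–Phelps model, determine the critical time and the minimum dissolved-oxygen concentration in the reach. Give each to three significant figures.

t_c ≈ 3.43 d; minimum DO ≈ 6.70 mg/L

Mixed DO = (12.6×8.88 + 0.725×1.60)/(12.6+0.725) = 113.0/13.32 = 8.484 mg/L.
Mixed L₀ = (12.6×4.55 + 0.725×154)/(13.32) = 169.0/13.32 = 12.68 mg/L.
Initial deficit D₀ = C_s − DO₀ = 9.79 − 8.484 = 1.306 mg/L.
t_c = (1/0.2170) ln[(0.363/0.146)(1 − 1.306×0.2170/(0.146×12.68))] = 4.608 × ln(2.106) = 3.432 d.
D_c = (0.146/0.363) × 12.68 × e^(−0.146×3.432) = 0.4022 × 12.68 × 0.6059 = 3.091 mg/L.
Minimum DO = 9.79 − 3.091 = 6.699 mg/L.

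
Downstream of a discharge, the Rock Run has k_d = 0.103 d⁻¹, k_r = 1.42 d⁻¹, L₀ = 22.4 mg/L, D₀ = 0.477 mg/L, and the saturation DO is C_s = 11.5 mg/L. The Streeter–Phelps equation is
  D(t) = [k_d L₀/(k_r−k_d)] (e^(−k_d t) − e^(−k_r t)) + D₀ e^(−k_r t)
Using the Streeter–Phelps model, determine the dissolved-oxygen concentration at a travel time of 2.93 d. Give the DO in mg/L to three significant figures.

k_d L₀/(k_r−k_d) = 0.103×22.4/(1.42−0.103) = 2.307/1.317 = 1.752 mg/L.
e^(−k_d t) = e^(−0.103×2.930) = 0.7395; e^(−k_r t) = e^(−1.42×2.930) = 0.01560.
D = 1.752 × (0.7395 − 0.01560) + 0.477 × 0.01560 = 1.268 + 0.007440 = 1.276 mg/L.
DO = C_s − D = 11.5 − 1.276 = 10.22 mg/L.

DO ≈ 10.2 mg/L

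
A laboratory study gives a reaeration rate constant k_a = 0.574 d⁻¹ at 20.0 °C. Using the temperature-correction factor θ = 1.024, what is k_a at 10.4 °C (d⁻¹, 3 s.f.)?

k_a ≈ 0.457 d⁻¹

k_a(T₂) = k_a(T₁) · θ^(T₂−T₁) = 0.574 × 1.024^(10.4−20.0)
= 0.574 × 1.024^-9.60 = 0.574 × 0.7964 = 0.4571 d⁻¹.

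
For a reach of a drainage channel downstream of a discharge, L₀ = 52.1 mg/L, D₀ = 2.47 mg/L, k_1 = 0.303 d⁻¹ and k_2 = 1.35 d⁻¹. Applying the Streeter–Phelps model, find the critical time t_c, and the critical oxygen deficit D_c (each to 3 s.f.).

t_c ≈ 1.26 d; D_c ≈ 7.99 mg/L

t_c = [1/(k_2−k_1)] ln[(k_2/k_1)(1 − D₀(k_2−k_1)/(k_1 L₀))]
= [1/(1.35−0.303)] ln[(1.35/0.303)(1 − 2.47×1.047/(0.303×52.1))]
= (1/1.047) ln[4.455 × 0.8362] = 0.9551 × ln(3.726) = 0.9551 × 1.315 = 1.256 d.
L(t_c) = L₀ e^(−k_1 t_c) = 52.1 × 0.6834 = 35.61 mg/L, and at the critical point k_2 D_c = k_1 L, so D_c = (0.303/1.35) × 35.61 = 7.992 mg/L.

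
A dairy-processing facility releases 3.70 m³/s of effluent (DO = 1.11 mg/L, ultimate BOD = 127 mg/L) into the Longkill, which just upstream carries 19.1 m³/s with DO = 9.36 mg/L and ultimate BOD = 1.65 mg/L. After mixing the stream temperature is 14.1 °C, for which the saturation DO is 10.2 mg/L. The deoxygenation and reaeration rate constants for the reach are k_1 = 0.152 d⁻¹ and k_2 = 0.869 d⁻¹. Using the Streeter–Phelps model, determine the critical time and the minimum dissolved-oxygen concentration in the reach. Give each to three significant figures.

t_c ≈ 1.55 d; minimum DO ≈ 7.16 mg/L

Mixed DO = (19.1×9.36 + 3.70×1.11)/(19.1+3.70) = 182.9/22.80 = 8.021 mg/L.
Mixed L₀ = (19.1×1.65 + 3.70×127)/(22.80) = 501.4/22.80 = 21.99 mg/L.
Initial deficit D₀ = C_s − DO₀ = 10.2 − 8.021 = 2.179 mg/L.
t_c = (1/0.7170) ln[(0.869/0.152)(1 − 2.179×0.7170/(0.152×21.99))] = 1.395 × ln(3.045) = 1.553 d.
D_c = (0.152/0.869) × 21.99 × e^(−0.152×1.553) = 0.1749 × 21.99 × 0.7897 = 3.038 mg/L.
Minimum DO = 10.2 − 3.038 = 7.162 mg/L.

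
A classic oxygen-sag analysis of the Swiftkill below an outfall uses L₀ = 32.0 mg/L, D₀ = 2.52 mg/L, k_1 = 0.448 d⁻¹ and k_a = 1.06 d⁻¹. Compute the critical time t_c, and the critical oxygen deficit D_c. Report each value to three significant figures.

At the critical point dD/dt = 0, so k_1 L₀ e^(−k_1 t) = k_a D. Substituting D(t) from the Streeter–Phelps equation and solving for t gives
t_c = ln[(k_a/k_1)(1 − D₀(k_a−k_1)/(k_1 L₀))] / (k_a−k_1).
Here k_a−k_1 = 0.6120 d⁻¹ and 1 − D₀(k_a−k_1)/(k_1 L₀) = 1 − 2.52×0.6120/(0.448×32.0) = 0.8924, so
t_c = ln(2.366 × 0.8924) / 0.6120 = 0.7474 / 0.6120 = 1.221 d.
D_c = (k_1/k_a) L₀ e^(−k_1 t_c) = (0.448/1.06) × 32.0 × e^(−0.448×1.221) = 0.4226 × 32.0 × 0.5786 = 7.825 mg/L.

t_c ≈ 1.22 d; D_c ≈ 7.83 mg/L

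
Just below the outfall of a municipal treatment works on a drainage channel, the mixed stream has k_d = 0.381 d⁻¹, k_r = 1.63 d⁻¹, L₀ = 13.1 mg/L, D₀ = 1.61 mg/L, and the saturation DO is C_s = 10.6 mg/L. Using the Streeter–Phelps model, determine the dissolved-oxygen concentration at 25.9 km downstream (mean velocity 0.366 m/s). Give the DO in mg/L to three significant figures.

Travel time t = x/v = 25.9 km / (0.366 m/s) = 25900 m / 0.366 m/s = 70770 s = 0.8190 d.
k_d L₀/(k_r−k_d) = 0.381×13.1/(1.63−0.381) = 4.991/1.249 = 3.996 mg/L.
e^(−k_d t) = e^(−0.381×0.8190) = 0.7319; e^(−k_r t) = e^(−1.63×0.8190) = 0.2631.
D = 3.996 × (0.7319 − 0.2631) + 1.61 × 0.2631 = 1.873 + 0.4237 = 2.297 mg/L.
DO = C_s − D = 10.6 − 2.297 = 8.303 mg/L.

DO ≈ 8.30 mg/L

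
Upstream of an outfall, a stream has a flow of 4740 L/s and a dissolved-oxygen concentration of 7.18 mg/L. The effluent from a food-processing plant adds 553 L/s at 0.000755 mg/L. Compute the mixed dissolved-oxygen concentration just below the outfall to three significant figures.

Flow-weighted mixing: C = (Q_r C_r + Q_w C_w)/(Q_r + Q_w)
= (4740×7.18 + 553×0.000755)/(4740 + 553) = 34030/5293 = 6.430 mg/L.

6.43 mg/L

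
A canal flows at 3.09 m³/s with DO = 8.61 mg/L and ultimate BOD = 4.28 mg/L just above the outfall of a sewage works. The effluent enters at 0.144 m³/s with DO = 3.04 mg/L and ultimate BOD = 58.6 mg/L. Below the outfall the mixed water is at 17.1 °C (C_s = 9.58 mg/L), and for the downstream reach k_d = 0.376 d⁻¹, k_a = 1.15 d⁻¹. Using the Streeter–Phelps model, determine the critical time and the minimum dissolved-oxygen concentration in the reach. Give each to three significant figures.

Mixed DO = (3.09×8.61 + 0.144×3.04)/(3.09+0.144) = 27.04/3.234 = 8.362 mg/L.
Mixed L₀ = (3.09×4.28 + 0.144×58.6)/(3.234) = 21.66/3.234 = 6.699 mg/L.
Initial deficit D₀ = C_s − DO₀ = 9.58 − 8.362 = 1.218 mg/L.
t_c = (1/0.7740) ln[(1.15/0.376)(1 − 1.218×0.7740/(0.376×6.699))] = 1.292 × ln(1.914) = 0.8386 d.
D_c = (0.376/1.15) × 6.699 × e^(−0.376×0.8386) = 0.3270 × 6.699 × 0.7296 = 1.598 mg/L.
Minimum DO = 9.58 − 1.598 = 7.982 mg/L.

t_c ≈ 0.839 d; minimum DO ≈ 7.98 mg/L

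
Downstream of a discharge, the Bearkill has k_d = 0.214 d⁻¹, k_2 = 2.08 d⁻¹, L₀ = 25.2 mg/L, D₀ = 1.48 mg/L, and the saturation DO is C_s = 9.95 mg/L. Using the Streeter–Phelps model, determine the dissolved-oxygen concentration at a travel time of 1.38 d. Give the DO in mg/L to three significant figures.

k_d L₀/(k_2−k_d) = 0.214×25.2/(2.08−0.214) = 5.393/1.866 = 2.890 mg/L.
e^(−k_d t) = e^(−0.214×1.380) = 0.7443; e^(−k_2 t) = e^(−2.08×1.380) = 0.05668.
D = 2.890 × (0.7443 − 0.05668) + 1.48 × 0.05668 = 1.987 + 0.08388 = 2.071 mg/L.
DO = C_s − D = 9.95 − 2.071 = 7.879 mg/L.

DO ≈ 7.88 mg/L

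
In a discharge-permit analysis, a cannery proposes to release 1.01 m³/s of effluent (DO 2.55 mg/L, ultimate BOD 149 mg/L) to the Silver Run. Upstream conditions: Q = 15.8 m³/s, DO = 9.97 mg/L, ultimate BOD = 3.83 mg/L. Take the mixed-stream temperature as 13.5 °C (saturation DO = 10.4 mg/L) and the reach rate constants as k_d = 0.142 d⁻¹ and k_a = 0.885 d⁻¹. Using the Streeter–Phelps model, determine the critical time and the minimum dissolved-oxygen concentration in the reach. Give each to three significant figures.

Mixed DO = (15.8×9.97 + 1.01×2.55)/(15.8+1.01) = 160.1/16.81 = 9.524 mg/L.
Mixed L₀ = (15.8×3.83 + 1.01×149)/(16.81) = 211.0/16.81 = 12.55 mg/L.
Initial deficit D₀ = C_s − DO₀ = 10.4 − 9.524 = 0.8758 mg/L.
t_c = (1/0.7430) ln[(0.885/0.142)(1 − 0.8758×0.7430/(0.142×12.55))] = 1.346 × ln(3.957) = 1.851 d.
D_c = (0.142/0.885) × 12.55 × e^(−0.142×1.851) = 0.1605 × 12.55 × 0.7688 = 1.548 mg/L.
Minimum DO = 10.4 − 1.548 = 8.852 mg/L.

t_c ≈ 1.85 d; minimum DO ≈ 8.85 mg/L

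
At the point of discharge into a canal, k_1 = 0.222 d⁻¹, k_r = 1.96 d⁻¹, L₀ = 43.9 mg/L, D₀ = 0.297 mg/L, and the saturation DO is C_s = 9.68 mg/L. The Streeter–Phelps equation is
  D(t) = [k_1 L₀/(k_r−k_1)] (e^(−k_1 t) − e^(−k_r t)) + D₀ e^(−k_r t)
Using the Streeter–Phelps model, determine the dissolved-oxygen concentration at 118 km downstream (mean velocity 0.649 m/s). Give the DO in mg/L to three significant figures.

Travel time t = x/v = 118 km / (0.649 m/s) = 118000 m / 0.649 m/s = 181800 s = 2.104 d.
k_1 L₀/(k_r−k_1) = 0.222×43.9/(1.96−0.222) = 9.746/1.738 = 5.607 mg/L.
e^(−k_1 t) = e^(−0.222×2.104) = 0.6268; e^(−k_r t) = e^(−1.96×2.104) = 0.01617.
D = 5.607 × (0.6268 − 0.01617) + 0.297 × 0.01617 = 3.424 + 0.004803 = 3.429 mg/L.
DO = C_s − D = 9.68 − 3.429 = 6.251 mg/L.

DO ≈ 6.25 mg/L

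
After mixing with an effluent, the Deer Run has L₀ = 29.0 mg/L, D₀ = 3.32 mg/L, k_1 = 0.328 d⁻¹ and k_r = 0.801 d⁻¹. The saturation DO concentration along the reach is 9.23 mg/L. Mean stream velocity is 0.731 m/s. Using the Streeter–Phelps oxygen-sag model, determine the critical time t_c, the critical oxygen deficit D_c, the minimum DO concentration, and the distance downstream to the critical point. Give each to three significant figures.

t_c ≈ 1.51 d; D_c ≈ 7.25 mg/L; min DO ≈ 1.98 mg/L; x_c ≈ 95.1 km

At the critical point dD/dt = 0, so k_1 L₀ e^(−k_1 t) = k_r D. Substituting D(t) from the Streeter–Phelps equation and solving for t gives
t_c = ln[(k_r/k_1)(1 − D₀(k_r−k_1)/(k_1 L₀))] / (k_r−k_1).
Here k_r−k_1 = 0.4730 d⁻¹ and 1 − D₀(k_r−k_1)/(k_1 L₀) = 1 − 3.32×0.4730/(0.328×29.0) = 0.8349, so
t_c = ln(2.442 × 0.8349) / 0.4730 = 0.7124 / 0.4730 = 1.506 d.
D_c = (k_1/k_r) L₀ e^(−k_1 t_c) = (0.328/0.801) × 29.0 × e^(−0.328×1.506) = 0.4095 × 29.0 × 0.6102 = 7.246 mg/L.
Minimum DO = C_s − D_c = 9.23 − 7.246 = 1.984 mg/L.
x_c = v t_c = 0.731 m/s × 1.506 d × 86400 s/d = 95130 m ≈ 95.1 km.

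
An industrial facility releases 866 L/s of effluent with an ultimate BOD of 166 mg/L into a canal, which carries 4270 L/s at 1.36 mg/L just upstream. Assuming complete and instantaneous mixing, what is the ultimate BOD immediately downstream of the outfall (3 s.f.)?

29.1 mg/L

Flow-weighted mixing: C = (Q_r C_r + Q_w C_w)/(Q_r + Q_w)
= (4270×1.36 + 866×166)/(4270 + 866) = 149600/5136 = 29.12 mg/L.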